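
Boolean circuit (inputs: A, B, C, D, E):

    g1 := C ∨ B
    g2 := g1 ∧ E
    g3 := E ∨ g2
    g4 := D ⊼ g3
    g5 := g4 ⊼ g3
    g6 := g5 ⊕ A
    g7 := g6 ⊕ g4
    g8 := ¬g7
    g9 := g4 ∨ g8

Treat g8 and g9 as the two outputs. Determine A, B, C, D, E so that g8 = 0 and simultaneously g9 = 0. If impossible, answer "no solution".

A=0, B=0, C=1, D=1, E=1

Check with A=0, B=0, C=1, D=1, E=1:
g1 = C ∨ B = 1 ∨ 0 = 1
g2 = g1 ∧ E = 1 ∧ 1 = 1
g3 = E ∨ g2 = 1 ∨ 1 = 1
g4 = D ⊼ g3 = 1 ⊼ 1 = 0
g5 = g4 ⊼ g3 = 0 ⊼ 1 = 1
g6 = g5 ⊕ A = 1 ⊕ 0 = 1
g7 = g6 ⊕ g4 = 1 ⊕ 0 = 1
g8 = ¬g7 = ¬1 = 0
g9 = g4 ∨ g8 = 0 ∨ 0 = 0
So g8 = 0 and g9 = 0.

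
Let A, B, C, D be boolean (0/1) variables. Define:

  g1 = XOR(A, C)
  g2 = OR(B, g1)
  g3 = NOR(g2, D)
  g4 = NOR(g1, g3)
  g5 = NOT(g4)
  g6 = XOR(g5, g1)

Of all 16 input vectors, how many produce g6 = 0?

g6 = XOR(g5, g1) must be 0, so g5 and g1 are equal.
Enumerating the 16 input combinations, 14 give g6 = 0 and 2 give g6 = 1.

14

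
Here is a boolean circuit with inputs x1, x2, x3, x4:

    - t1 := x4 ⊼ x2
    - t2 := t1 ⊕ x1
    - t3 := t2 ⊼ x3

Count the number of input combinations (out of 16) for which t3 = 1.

t3 = t2 ⊼ x3 must be 1, so at least one of t2, x3 is 0.
Enumerating the 16 input combinations, 12 give t3 = 1 and 4 give t3 = 0.

12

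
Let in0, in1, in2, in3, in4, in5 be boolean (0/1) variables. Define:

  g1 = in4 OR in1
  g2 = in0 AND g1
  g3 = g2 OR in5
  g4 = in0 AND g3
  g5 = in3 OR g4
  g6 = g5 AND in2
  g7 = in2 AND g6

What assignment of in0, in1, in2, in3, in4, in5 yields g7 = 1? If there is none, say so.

Check with in0=1 in1=1 in2=1 in3=1 in4=0 in5=0:
g1 = in4 OR in1 = 0 OR 1 = 1
g2 = in0 AND g1 = 1 AND 1 = 1
g3 = g2 OR in5 = 1 OR 0 = 1
g4 = in0 AND g3 = 1 AND 1 = 1
g5 = in3 OR g4 = 1 OR 1 = 1
g6 = g5 AND in2 = 1 AND 1 = 1
g7 = in2 AND g6 = 1 AND 1 = 1
So g7 = 1 as required.

in0=1 in1=1 in2=1 in3=1 in4=0 in5=0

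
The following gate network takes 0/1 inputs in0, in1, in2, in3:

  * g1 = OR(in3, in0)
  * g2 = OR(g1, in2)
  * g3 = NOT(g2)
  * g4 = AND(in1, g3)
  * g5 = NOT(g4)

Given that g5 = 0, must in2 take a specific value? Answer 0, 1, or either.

g5 = NOT(g4) must be 0, so g4 = 1.
g4 = AND(in1, g3) must be 1, so both in1 = 1 and g3 = 1.
Every assignment with g5 = 0 has in2 = 0; there are 1 such assignment(s).
  in0=0, in1=1, in2=0, in3=0

0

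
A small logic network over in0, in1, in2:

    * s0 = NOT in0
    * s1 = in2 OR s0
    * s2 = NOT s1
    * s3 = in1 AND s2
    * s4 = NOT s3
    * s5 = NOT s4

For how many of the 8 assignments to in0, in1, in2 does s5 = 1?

s5 = NOT s4 must be 1, so s4 = 0.
s4 = NOT s3 must be 0, so s3 = 1.
Satisfying assignments:
  in0=1, in1=1, in2=0

1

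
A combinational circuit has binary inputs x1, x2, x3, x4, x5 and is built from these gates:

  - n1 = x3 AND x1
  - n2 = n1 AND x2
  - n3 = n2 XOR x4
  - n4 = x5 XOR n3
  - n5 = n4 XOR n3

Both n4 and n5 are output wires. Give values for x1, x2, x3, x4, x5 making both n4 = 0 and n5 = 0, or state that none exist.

x1=0 x2=1 x3=1 x4=0 x5=0

Check with x1=0 x2=1 x3=1 x4=0 x5=0:
n1 = x3 AND x1 = 1 AND 0 = 0
n2 = n1 AND x2 = 0 AND 1 = 0
n3 = n2 XOR x4 = 0 XOR 0 = 0
n4 = x5 XOR n3 = 0 XOR 0 = 0
n5 = n4 XOR n3 = 0 XOR 0 = 0
So n4 = 0 and n5 = 0.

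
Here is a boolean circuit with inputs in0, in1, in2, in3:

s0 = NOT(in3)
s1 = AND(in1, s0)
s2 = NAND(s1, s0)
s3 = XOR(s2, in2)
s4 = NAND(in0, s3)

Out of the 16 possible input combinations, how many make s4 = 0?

s4 = NAND(in0, s3) must be 0, so both in0 = 1 and s3 = 1.
s3 = XOR(s2, in2) must be 1, so s2 and in2 differ.
Enumerating the 16 input combinations, 4 give s4 = 0 and 12 give s4 = 1.

4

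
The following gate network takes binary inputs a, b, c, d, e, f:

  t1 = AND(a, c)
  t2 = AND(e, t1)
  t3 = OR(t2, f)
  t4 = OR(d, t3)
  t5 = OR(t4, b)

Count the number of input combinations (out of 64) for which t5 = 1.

t5 = OR(t4, b) must be 1, so at least one of t4, b is 1.
Enumerating the 64 input combinations, 57 give t5 = 1 and 7 give t5 = 0.

57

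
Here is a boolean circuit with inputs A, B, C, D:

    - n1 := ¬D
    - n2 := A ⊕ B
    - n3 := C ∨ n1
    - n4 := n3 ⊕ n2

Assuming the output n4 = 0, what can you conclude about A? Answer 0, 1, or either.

Both values of A occur among assignments with n4 = 0:
  A=0: A=0, B=0, C=0, D=1
  A=1: A=1, B=0, C=0, D=0

either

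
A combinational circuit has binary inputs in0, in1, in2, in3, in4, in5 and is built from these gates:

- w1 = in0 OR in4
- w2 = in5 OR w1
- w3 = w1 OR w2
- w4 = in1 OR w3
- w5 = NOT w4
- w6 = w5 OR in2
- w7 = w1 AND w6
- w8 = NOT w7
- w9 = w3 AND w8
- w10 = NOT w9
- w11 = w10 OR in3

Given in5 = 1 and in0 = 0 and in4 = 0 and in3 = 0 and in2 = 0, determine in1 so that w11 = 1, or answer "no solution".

no solution exists

With in5 = 1 and in0 = 0 and in4 = 0 and in3 = 0 and in2 = 0 fixed, none of the 2 settings of in1 give w11 = 1.
For example, with in1=0:
w1 = in0 OR in4 = 0 OR 0 = 0
w2 = in5 OR w1 = 1 OR 0 = 1
w3 = w1 OR w2 = 0 OR 1 = 1
w4 = in1 OR w3 = 0 OR 1 = 1
w5 = NOT w4 = NOT 1 = 0
w6 = w5 OR in2 = 0 OR 0 = 0
w7 = w1 AND w6 = 0 AND 0 = 0
w8 = NOT w7 = NOT 0 = 1
w9 = w3 AND w8 = 1 AND 1 = 1
w10 = NOT w9 = NOT 1 = 0
w11 = w10 OR in3 = 0 OR 0 = 0
giving w11 = 0 ≠ 1.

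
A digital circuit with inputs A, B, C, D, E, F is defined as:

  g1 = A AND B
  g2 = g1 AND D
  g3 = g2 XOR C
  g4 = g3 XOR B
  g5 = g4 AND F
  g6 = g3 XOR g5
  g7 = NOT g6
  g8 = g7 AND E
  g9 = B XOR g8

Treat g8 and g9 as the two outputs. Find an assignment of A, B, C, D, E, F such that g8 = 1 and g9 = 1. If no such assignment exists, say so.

A=0 B=0 C=0 D=1 E=1 F=0

Check with A=0 B=0 C=0 D=1 E=1 F=0:
g1 = A AND B = 0 AND 0 = 0
g2 = g1 AND D = 0 AND 1 = 0
g3 = g2 XOR C = 0 XOR 0 = 0
g4 = g3 XOR B = 0 XOR 0 = 0
g5 = g4 AND F = 0 AND 0 = 0
g6 = g3 XOR g5 = 0 XOR 0 = 0
g7 = NOT g6 = NOT 0 = 1
g8 = g7 AND E = 1 AND 1 = 1
g9 = B XOR g8 = 0 XOR 1 = 1
So g8 = 1 and g9 = 1.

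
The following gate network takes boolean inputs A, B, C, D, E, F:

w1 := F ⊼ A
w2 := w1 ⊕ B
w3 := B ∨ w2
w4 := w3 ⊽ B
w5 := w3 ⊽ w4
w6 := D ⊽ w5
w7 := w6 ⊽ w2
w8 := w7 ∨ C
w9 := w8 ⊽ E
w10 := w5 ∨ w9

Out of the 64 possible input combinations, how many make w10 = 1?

12

w10 = w5 ∨ w9 must be 1, so at least one of w5, w9 is 1.
Enumerating the 64 input combinations, 12 give w10 = 1 and 52 give w10 = 0.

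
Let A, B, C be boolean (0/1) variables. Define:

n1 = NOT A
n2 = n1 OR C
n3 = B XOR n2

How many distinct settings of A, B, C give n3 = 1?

4

n3 = B XOR n2 must be 1, so B and n2 differ.
Enumerating the 8 input combinations, 4 give n3 = 1 and 4 give n3 = 0.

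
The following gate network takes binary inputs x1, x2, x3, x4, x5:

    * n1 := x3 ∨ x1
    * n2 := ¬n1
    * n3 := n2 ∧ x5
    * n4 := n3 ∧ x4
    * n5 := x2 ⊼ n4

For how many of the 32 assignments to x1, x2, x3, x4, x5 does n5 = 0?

1

n5 = x2 ⊼ n4 must be 0, so both x2 = 1 and n4 = 1.
Satisfying assignments:
  x1=0, x2=1, x3=0, x4=1, x5=1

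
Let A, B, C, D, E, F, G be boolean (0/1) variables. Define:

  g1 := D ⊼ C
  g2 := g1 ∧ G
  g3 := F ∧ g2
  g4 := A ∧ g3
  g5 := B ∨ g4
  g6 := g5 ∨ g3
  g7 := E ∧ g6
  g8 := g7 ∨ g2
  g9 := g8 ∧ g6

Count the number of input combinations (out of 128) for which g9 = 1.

g9 = g8 ∧ g6 must be 1, so both g8 = 1 and g6 = 1.
g8 = g7 ∨ g2 must be 1, so at least one of g7, g2 is 1.
g6 = g5 ∨ g3 must be 1, so at least one of g5, g3 is 1.
Enumerating the 128 input combinations, 56 give g9 = 1 and 72 give g9 = 0.

56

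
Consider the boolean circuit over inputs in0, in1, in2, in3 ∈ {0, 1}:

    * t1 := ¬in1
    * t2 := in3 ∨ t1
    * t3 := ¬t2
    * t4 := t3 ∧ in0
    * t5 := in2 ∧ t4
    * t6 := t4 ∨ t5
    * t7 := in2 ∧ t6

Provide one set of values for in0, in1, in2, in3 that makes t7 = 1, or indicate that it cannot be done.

in0=1 in1=1 in2=1 in3=0

t7 = in2 ∧ t6 must be 1, so both in2 = 1 and t6 = 1.
Check with in0=1 in1=1 in2=1 in3=0:
t1 = ¬in1 = ¬1 = 0
t2 = in3 ∨ t1 = 0 ∨ 0 = 0
t3 = ¬t2 = ¬0 = 1
t4 = t3 ∧ in0 = 1 ∧ 1 = 1
t5 = in2 ∧ t4 = 1 ∧ 1 = 1
t6 = t4 ∨ t5 = 1 ∨ 1 = 1
t7 = in2 ∧ t6 = 1 ∧ 1 = 1
So t7 = 1 as required.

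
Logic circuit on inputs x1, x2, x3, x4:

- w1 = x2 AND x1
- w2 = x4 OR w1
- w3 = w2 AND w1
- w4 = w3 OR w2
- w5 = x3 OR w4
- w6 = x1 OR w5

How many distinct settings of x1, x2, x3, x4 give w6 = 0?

2

w6 = x1 OR w5 must be 0, so both x1 = 0 and w5 = 0.
w5 = x3 OR w4 must be 0, so both x3 = 0 and w4 = 0.
Enumerating the 16 input combinations, 2 give w6 = 0 and 14 give w6 = 1.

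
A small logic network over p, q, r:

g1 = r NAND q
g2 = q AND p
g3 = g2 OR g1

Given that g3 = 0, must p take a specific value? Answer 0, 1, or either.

0

g3 = g2 OR g1 must be 0, so both g2 = 0 and g1 = 0.
g2 = q AND p must be 0, so at least one of q, p is 0.
g1 = r NAND q must be 0, so both r = 1 and q = 1.
Every assignment with g3 = 0 has p = 0; there are 1 such assignment(s).
  p=0, q=1, r=1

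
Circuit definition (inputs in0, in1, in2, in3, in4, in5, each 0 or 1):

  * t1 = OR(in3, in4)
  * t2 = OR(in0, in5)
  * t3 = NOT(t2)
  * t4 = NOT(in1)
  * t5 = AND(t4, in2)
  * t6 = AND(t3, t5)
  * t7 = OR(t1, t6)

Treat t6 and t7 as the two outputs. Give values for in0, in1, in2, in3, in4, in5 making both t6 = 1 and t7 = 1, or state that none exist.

in0=0 in1=0 in2=1 in3=0 in4=1 in5=0

Check with in0=0 in1=0 in2=1 in3=0 in4=1 in5=0:
t1 = OR(in3, in4) = OR(0, 1) = 1
t2 = OR(in0, in5) = OR(0, 0) = 0
t3 = NOT(t2) = NOT 0 = 1
t4 = NOT(in1) = NOT 0 = 1
t5 = AND(t4, in2) = AND(1, 1) = 1
t6 = AND(t3, t5) = AND(1, 1) = 1
t7 = OR(t1, t6) = OR(1, 1) = 1
So t6 = 1 and t7 = 1.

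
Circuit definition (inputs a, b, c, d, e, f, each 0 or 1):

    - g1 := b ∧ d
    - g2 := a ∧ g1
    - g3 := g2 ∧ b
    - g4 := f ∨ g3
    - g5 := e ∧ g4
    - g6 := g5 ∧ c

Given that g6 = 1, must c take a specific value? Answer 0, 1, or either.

1

g6 = g5 ∧ c must be 1, so both g5 = 1 and c = 1.
g5 = e ∧ g4 must be 1, so both e = 1 and g4 = 1.
Every assignment with g6 = 1 has c = 1; there are 9 such assignment(s).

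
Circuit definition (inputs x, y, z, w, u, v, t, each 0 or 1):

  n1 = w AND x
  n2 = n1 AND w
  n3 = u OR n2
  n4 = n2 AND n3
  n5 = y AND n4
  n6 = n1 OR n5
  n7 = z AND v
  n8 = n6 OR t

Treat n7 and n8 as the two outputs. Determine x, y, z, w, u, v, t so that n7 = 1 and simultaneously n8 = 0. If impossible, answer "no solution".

x=1, y=0, z=1, w=0, u=1, v=1, t=0

Check with x=1, y=0, z=1, w=0, u=1, v=1, t=0:
n1 = w AND x = 0 AND 1 = 0
n2 = n1 AND w = 0 AND 0 = 0
n3 = u OR n2 = 1 OR 0 = 1
n4 = n2 AND n3 = 0 AND 1 = 0
n5 = y AND n4 = 0 AND 0 = 0
n6 = n1 OR n5 = 0 OR 0 = 0
n7 = z AND v = 1 AND 1 = 1
n8 = n6 OR t = 0 OR 0 = 0
So n7 = 1 and n8 = 0.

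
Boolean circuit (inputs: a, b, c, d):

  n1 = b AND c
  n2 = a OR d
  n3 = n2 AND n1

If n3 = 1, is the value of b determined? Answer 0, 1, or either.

n3 = n2 AND n1 must be 1, so both n2 = 1 and n1 = 1.
n2 = a OR d must be 1, so at least one of a, d is 1.
n1 = b AND c must be 1, so both b = 1 and c = 1.
Every assignment with n3 = 1 has b = 1; there are 3 such assignment(s).
  a=0, b=1, c=1, d=1
  a=1, b=1, c=1, d=0
  a=1, b=1, c=1, d=1

1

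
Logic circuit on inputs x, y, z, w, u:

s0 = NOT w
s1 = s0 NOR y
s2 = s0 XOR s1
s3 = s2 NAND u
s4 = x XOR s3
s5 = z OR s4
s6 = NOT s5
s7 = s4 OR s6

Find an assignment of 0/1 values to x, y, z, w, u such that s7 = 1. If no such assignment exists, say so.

x=0 y=1 z=0 w=0 u=0

Check with x=0 y=1 z=0 w=0 u=0:
s0 = NOT w = NOT 0 = 1
s1 = s0 NOR y = 1 NOR 1 = 0
s2 = s0 XOR s1 = 1 XOR 0 = 1
s3 = s2 NAND u = 1 NAND 0 = 1
s4 = x XOR s3 = 0 XOR 1 = 1
s5 = z OR s4 = 0 OR 1 = 1
s6 = NOT s5 = NOT 1 = 0
s7 = s4 OR s6 = 1 OR 0 = 1
So s7 = 1 as required.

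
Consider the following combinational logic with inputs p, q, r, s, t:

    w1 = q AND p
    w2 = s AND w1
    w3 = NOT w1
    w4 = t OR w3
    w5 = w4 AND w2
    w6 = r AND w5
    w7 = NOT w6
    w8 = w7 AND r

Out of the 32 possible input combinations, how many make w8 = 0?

w8 = w7 AND r must be 0, so at least one of w7, r is 0.
Enumerating the 32 input combinations, 17 give w8 = 0 and 15 give w8 = 1.

17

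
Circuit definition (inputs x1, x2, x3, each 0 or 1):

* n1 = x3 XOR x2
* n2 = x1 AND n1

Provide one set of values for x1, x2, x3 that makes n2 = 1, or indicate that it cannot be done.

n2 = x1 AND n1 must be 1, so both x1 = 1 and n1 = 1.
n1 = x3 XOR x2 must be 1, so x3 and x2 differ.
Check with x1=1 x2=1 x3=0:
n1 = x3 XOR x2 = 0 XOR 1 = 1
n2 = x1 AND n1 = 1 AND 1 = 1
So n2 = 1 as required.

x1=1 x2=1 x3=0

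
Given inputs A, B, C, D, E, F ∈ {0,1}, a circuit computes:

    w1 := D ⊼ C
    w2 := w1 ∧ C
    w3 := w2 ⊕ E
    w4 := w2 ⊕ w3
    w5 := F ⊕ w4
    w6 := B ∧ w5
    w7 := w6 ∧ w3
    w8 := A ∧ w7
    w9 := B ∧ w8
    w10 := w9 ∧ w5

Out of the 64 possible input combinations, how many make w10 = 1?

w10 = w9 ∧ w5 must be 1, so both w9 = 1 and w5 = 1.
Satisfying assignments:
  A=1, B=1, C=0, D=0, E=1, F=0
  A=1, B=1, C=0, D=1, E=1, F=0
  A=1, B=1, C=1, D=0, E=0, F=1
  A=1, B=1, C=1, D=1, E=1, F=0

4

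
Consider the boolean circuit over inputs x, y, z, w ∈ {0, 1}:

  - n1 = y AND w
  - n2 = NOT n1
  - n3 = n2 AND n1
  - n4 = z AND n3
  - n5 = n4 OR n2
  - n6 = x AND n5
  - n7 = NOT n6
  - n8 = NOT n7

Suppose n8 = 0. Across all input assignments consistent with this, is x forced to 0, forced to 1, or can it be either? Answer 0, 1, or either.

Both values of x occur among assignments with n8 = 0:
  x=0: x=0, y=0, z=0, w=0
  x=1: x=1, y=1, z=0, w=1

either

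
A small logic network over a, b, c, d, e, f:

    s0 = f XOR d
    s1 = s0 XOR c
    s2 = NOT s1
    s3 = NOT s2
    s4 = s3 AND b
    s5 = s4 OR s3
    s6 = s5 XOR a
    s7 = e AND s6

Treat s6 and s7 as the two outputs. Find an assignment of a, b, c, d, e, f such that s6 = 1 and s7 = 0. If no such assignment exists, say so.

Check with a=1, b=1, c=1, d=0, e=0, f=1:
s0 = f XOR d = 1 XOR 0 = 1
s1 = s0 XOR c = 1 XOR 1 = 0
s2 = NOT s1 = NOT 0 = 1
s3 = NOT s2 = NOT 1 = 0
s4 = s3 AND b = 0 AND 1 = 0
s5 = s4 OR s3 = 0 OR 0 = 0
s6 = s5 XOR a = 0 XOR 1 = 1
s7 = e AND s6 = 0 AND 1 = 0
So s6 = 1 and s7 = 0.

a=1, b=1, c=1, d=0, e=0, f=1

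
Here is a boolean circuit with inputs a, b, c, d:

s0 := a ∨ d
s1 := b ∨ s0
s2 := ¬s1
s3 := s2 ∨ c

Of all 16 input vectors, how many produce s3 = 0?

s3 = s2 ∨ c must be 0, so both s2 = 0 and c = 0.
Enumerating the 16 input combinations, 7 give s3 = 0 and 9 give s3 = 1.

7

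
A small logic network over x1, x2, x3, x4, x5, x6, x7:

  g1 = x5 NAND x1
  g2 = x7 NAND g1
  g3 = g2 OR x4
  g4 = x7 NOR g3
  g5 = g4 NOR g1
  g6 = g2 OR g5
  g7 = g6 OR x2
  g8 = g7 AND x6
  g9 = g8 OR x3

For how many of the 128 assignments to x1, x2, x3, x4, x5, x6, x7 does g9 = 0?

g9 = g8 OR x3 must be 0, so both g8 = 0 and x3 = 0.
g8 = g7 AND x6 must be 0, so at least one of g7, x6 is 0.
Enumerating the 128 input combinations, 38 give g9 = 0 and 90 give g9 = 1.

38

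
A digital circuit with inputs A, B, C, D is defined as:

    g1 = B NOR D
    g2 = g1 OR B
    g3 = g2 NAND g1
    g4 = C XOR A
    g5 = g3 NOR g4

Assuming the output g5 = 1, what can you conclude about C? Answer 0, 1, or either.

either

Both values of C occur among assignments with g5 = 1:
  C=0: A=0, B=0, C=0, D=0
  C=1: A=1, B=0, C=1, D=0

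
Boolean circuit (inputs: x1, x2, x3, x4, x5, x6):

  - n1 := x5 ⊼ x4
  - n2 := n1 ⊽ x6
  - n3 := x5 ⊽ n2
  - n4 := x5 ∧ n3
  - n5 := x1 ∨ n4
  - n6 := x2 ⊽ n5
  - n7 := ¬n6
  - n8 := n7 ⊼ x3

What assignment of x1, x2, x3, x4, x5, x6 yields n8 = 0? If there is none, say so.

n8 = n7 ⊼ x3 must be 0, so both n7 = 1 and x3 = 1.
Check with x1=1 x2=1 x3=1 x4=1 x5=1 x6=0:
n1 = x5 ⊼ x4 = 1 ⊼ 1 = 0
n2 = n1 ⊽ x6 = 0 ⊽ 0 = 1
n3 = x5 ⊽ n2 = 1 ⊽ 1 = 0
n4 = x5 ∧ n3 = 1 ∧ 0 = 0
n5 = x1 ∨ n4 = 1 ∨ 0 = 1
n6 = x2 ⊽ n5 = 1 ⊽ 1 = 0
n7 = ¬n6 = ¬0 = 1
n8 = n7 ⊼ x3 = 1 ⊼ 1 = 0
So n8 = 0 as required.

x1=1 x2=1 x3=1 x4=1 x5=1 x6=0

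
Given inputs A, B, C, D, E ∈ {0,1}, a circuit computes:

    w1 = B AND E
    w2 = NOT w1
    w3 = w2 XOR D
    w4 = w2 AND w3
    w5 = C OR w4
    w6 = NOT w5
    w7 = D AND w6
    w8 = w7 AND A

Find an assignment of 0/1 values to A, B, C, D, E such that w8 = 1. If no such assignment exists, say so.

A=1 B=1 C=0 D=1 E=0

Check with A=1 B=1 C=0 D=1 E=0:
w1 = B AND E = 1 AND 0 = 0
w2 = NOT w1 = NOT 0 = 1
w3 = w2 XOR D = 1 XOR 1 = 0
w4 = w2 AND w3 = 1 AND 0 = 0
w5 = C OR w4 = 0 OR 0 = 0
w6 = NOT w5 = NOT 0 = 1
w7 = D AND w6 = 1 AND 1 = 1
w8 = w7 AND A = 1 AND 1 = 1
So w8 = 1 as required.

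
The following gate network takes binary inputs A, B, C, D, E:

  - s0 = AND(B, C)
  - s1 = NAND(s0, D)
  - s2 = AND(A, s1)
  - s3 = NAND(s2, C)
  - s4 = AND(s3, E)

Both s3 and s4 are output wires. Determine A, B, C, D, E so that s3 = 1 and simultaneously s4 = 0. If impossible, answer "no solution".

A=1, B=0, C=0, D=1, E=0

Check with A=1, B=0, C=0, D=1, E=0:
s0 = AND(B, C) = AND(0, 0) = 0
s1 = NAND(s0, D) = NAND(0, 1) = 1
s2 = AND(A, s1) = AND(1, 1) = 1
s3 = NAND(s2, C) = NAND(1, 0) = 1
s4 = AND(s3, E) = AND(1, 0) = 0
So s3 = 1 and s4 = 0.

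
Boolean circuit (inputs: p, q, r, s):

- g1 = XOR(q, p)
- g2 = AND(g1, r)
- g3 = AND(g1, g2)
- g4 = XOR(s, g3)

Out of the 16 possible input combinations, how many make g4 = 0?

8

g4 = XOR(s, g3) must be 0, so s and g3 are equal.
Enumerating the 16 input combinations, 8 give g4 = 0 and 8 give g4 = 1.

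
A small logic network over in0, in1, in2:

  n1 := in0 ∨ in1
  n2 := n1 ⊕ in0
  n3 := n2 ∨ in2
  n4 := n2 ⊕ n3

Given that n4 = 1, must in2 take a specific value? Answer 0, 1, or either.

1

n4 = n2 ⊕ n3 must be 1, so n2 and n3 differ.
Every assignment with n4 = 1 has in2 = 1; there are 3 such assignment(s).
  in0=0, in1=0, in2=1
  in0=1, in1=0, in2=1
  in0=1, in1=1, in2=1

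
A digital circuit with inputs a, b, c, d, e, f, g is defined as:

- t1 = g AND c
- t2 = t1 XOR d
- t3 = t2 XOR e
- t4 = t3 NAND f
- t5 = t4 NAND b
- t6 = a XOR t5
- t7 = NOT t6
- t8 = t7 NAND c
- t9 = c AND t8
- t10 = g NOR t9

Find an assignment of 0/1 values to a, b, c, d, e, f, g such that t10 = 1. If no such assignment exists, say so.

Check with a=1 b=0 c=0 d=0 e=0 f=0 g=0:
t1 = g AND c = 0 AND 0 = 0
t2 = t1 XOR d = 0 XOR 0 = 0
t3 = t2 XOR e = 0 XOR 0 = 0
t4 = t3 NAND f = 0 NAND 0 = 1
t5 = t4 NAND b = 1 NAND 0 = 1
t6 = a XOR t5 = 1 XOR 1 = 0
t7 = NOT t6 = NOT 0 = 1
t8 = t7 NAND c = 1 NAND 0 = 1
t9 = c AND t8 = 0 AND 1 = 0
t10 = g NOR t9 = 0 NOR 0 = 1
So t10 = 1 as required.

a=1 b=0 c=0 d=0 e=0 f=0 g=0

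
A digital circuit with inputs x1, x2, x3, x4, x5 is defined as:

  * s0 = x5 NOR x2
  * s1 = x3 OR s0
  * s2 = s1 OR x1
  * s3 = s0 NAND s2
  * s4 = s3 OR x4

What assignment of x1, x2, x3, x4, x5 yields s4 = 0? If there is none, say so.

s4 = s3 OR x4 must be 0, so both s3 = 0 and x4 = 0.
s3 = s0 NAND s2 must be 0, so both s0 = 1 and s2 = 1.
s0 = x5 NOR x2 must be 1, so both x5 = 0 and x2 = 0.
Check with x1=1 x2=0 x3=1 x4=0 x5=0:
s0 = x5 NOR x2 = 0 NOR 0 = 1
s1 = x3 OR s0 = 1 OR 1 = 1
s2 = s1 OR x1 = 1 OR 1 = 1
s3 = s0 NAND s2 = 1 NAND 1 = 0
s4 = s3 OR x4 = 0 OR 0 = 0
So s4 = 0 as required.

x1=1 x2=0 x3=1 x4=0 x5=0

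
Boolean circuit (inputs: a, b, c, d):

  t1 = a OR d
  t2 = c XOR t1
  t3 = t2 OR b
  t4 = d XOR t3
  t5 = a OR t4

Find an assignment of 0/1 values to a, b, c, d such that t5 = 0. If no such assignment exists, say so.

t5 = a OR t4 must be 0, so both a = 0 and t4 = 0.
Check with a=0, b=0, c=0, d=1:
t1 = a OR d = 0 OR 1 = 1
t2 = c XOR t1 = 0 XOR 1 = 1
t3 = t2 OR b = 1 OR 0 = 1
t4 = d XOR t3 = 1 XOR 1 = 0
t5 = a OR t4 = 0 OR 0 = 0
So t5 = 0 as required.

a=0, b=0, c=0, d=1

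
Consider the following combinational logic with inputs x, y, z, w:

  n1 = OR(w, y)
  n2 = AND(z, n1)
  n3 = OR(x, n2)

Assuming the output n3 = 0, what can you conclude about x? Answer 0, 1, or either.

n3 = OR(x, n2) must be 0, so both x = 0 and n2 = 0.
Every assignment with n3 = 0 has x = 0; there are 5 such assignment(s).

0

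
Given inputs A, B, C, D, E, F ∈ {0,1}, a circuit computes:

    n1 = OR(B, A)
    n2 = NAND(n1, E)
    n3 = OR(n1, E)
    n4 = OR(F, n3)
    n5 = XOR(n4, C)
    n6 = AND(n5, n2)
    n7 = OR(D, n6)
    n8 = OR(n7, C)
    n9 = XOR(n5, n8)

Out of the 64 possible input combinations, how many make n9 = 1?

37

n9 = XOR(n5, n8) must be 1, so n5 and n8 differ.
Enumerating the 64 input combinations, 37 give n9 = 1 and 27 give n9 = 0.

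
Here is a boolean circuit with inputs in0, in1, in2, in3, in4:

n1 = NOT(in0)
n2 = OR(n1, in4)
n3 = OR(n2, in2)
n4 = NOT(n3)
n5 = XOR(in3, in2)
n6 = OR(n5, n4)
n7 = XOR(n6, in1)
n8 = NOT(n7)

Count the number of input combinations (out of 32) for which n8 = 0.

n8 = NOT(n7) must be 0, so n7 = 1.
Enumerating the 32 input combinations, 16 give n8 = 0 and 16 give n8 = 1.

16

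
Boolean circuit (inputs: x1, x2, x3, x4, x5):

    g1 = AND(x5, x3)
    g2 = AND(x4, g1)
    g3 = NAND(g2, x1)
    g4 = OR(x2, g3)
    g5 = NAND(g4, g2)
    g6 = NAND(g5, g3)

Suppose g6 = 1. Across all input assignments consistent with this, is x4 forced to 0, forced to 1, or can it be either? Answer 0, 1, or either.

g6 = NAND(g5, g3) must be 1, so at least one of g5, g3 is 0.
Every assignment with g6 = 1 has x4 = 1; there are 4 such assignment(s).
  x1=0, x2=0, x3=1, x4=1, x5=1
  x1=0, x2=1, x3=1, x4=1, x5=1
  x1=1, x2=0, x3=1, x4=1, x5=1
  x1=1, x2=1, x3=1, x4=1, x5=1

1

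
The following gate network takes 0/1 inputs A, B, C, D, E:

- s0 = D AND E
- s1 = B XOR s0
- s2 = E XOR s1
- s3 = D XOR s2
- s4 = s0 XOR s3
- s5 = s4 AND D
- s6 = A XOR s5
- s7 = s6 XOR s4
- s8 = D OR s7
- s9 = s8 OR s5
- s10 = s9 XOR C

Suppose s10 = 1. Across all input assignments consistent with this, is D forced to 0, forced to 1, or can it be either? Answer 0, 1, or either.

Both values of D occur among assignments with s10 = 1:
  D=0: A=0, B=0, C=0, D=0, E=1
  D=1: A=0, B=0, C=0, D=1, E=0

either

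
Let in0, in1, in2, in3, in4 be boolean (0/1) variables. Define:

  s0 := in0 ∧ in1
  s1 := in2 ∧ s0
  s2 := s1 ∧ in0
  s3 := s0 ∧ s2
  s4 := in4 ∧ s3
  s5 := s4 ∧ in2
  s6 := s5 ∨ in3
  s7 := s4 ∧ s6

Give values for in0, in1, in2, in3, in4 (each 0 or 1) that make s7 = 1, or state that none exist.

in0=1, in1=1, in2=1, in3=0, in4=1

s7 = s4 ∧ s6 must be 1, so both s4 = 1 and s6 = 1.
Check with in0=1, in1=1, in2=1, in3=0, in4=1:
s0 = in0 ∧ in1 = 1 ∧ 1 = 1
s1 = in2 ∧ s0 = 1 ∧ 1 = 1
s2 = s1 ∧ in0 = 1 ∧ 1 = 1
s3 = s0 ∧ s2 = 1 ∧ 1 = 1
s4 = in4 ∧ s3 = 1 ∧ 1 = 1
s5 = s4 ∧ in2 = 1 ∧ 1 = 1
s6 = s5 ∨ in3 = 1 ∨ 0 = 1
s7 = s4 ∧ s6 = 1 ∧ 1 = 1
So s7 = 1 as required.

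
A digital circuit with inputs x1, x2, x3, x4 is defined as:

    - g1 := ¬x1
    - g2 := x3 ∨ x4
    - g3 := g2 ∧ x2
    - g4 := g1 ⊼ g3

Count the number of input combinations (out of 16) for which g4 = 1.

13

g4 = g1 ⊼ g3 must be 1, so at least one of g1, g3 is 0.
Enumerating the 16 input combinations, 13 give g4 = 1 and 3 give g4 = 0.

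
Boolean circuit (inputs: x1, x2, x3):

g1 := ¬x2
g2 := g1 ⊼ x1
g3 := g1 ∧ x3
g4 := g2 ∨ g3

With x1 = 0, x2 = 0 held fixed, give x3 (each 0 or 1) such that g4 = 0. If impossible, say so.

With x1 = 0, x2 = 0 fixed, none of the 2 settings of x3 give g4 = 0.
For example, with x3=1:
g1 = ¬x2 = ¬0 = 1
g2 = g1 ⊼ x1 = 1 ⊼ 0 = 1
g3 = g1 ∧ x3 = 1 ∧ 1 = 1
g4 = g2 ∨ g3 = 1 ∨ 1 = 1
giving g4 = 1 ≠ 0.

no solution exists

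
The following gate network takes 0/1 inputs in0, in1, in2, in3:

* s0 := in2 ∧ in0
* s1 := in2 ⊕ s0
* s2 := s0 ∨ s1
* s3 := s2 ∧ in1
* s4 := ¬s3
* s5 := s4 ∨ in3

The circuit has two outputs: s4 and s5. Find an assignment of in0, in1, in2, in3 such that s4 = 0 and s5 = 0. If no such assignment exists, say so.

in0=1, in1=1, in2=1, in3=0

Check with in0=1, in1=1, in2=1, in3=0:
s0 = in2 ∧ in0 = 1 ∧ 1 = 1
s1 = in2 ⊕ s0 = 1 ⊕ 1 = 0
s2 = s0 ∨ s1 = 1 ∨ 0 = 1
s3 = s2 ∧ in1 = 1 ∧ 1 = 1
s4 = ¬s3 = ¬1 = 0
s5 = s4 ∨ in3 = 0 ∨ 0 = 0
So s4 = 0 and s5 = 0.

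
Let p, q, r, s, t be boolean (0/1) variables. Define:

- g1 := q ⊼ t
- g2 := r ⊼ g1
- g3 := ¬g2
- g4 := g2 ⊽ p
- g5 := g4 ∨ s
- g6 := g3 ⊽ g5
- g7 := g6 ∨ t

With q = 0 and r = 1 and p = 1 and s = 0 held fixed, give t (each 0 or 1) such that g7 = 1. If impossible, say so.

t=1

g7 = g6 ∨ t must be 1, so at least one of g6, t is 1.
Check with q = 0 and r = 1 and p = 1 and s = 0 and t=1:
g1 = q ⊼ t = 0 ⊼ 1 = 1
g2 = r ⊼ g1 = 1 ⊼ 1 = 0
g3 = ¬g2 = ¬0 = 1
g4 = g2 ⊽ p = 0 ⊽ 1 = 0
g5 = g4 ∨ s = 0 ∨ 0 = 0
g6 = g3 ⊽ g5 = 1 ⊽ 0 = 0
g7 = g6 ∨ t = 0 ∨ 1 = 1
So g7 = 1.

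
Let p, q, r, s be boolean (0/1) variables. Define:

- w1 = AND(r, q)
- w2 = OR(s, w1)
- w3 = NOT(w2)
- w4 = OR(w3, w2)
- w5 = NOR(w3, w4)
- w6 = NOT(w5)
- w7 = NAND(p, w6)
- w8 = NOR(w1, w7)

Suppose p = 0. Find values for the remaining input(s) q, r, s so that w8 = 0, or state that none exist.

q=1, r=0, s=1

w8 = NOR(w1, w7) must be 0, so at least one of w1, w7 is 1.
Check with p = 0 and q=1, r=0, s=1:
w1 = AND(r, q) = AND(0, 1) = 0
w2 = OR(s, w1) = OR(1, 0) = 1
w3 = NOT(w2) = NOT 1 = 0
w4 = OR(w3, w2) = OR(0, 1) = 1
w5 = NOR(w3, w4) = NOR(0, 1) = 0
w6 = NOT(w5) = NOT 0 = 1
w7 = NAND(p, w6) = NAND(0, 1) = 1
w8 = NOR(w1, w7) = NOR(0, 1) = 0
So w8 = 0.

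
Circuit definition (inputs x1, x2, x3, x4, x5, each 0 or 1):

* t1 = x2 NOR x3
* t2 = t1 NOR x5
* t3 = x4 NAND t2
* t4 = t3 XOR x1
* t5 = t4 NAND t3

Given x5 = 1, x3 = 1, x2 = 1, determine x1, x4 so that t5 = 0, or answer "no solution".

x1=0, x4=0

t5 = t4 NAND t3 must be 0, so both t4 = 1 and t3 = 1.
Check with x5 = 1, x3 = 1, x2 = 1 and x1=0, x4=0:
t1 = x2 NOR x3 = 1 NOR 1 = 0
t2 = t1 NOR x5 = 0 NOR 1 = 0
t3 = x4 NAND t2 = 0 NAND 0 = 1
t4 = t3 XOR x1 = 1 XOR 0 = 1
t5 = t4 NAND t3 = 1 NAND 1 = 0
So t5 = 0.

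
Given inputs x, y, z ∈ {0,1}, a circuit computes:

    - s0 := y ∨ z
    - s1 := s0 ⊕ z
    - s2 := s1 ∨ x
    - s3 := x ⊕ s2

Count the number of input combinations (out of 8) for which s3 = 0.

s3 = x ⊕ s2 must be 0, so x and s2 are equal.
Enumerating the 8 input combinations, 7 give s3 = 0 and 1 give s3 = 1.

7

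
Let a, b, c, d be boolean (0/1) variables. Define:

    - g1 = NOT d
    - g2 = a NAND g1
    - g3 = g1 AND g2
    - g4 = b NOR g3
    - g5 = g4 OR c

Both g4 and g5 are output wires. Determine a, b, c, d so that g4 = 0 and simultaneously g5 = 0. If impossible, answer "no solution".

Check with a=0, b=0, c=0, d=0:
g1 = NOT d = NOT 0 = 1
g2 = a NAND g1 = 0 NAND 1 = 1
g3 = g1 AND g2 = 1 AND 1 = 1
g4 = b NOR g3 = 0 NOR 1 = 0
g5 = g4 OR c = 0 OR 0 = 0
So g4 = 0 and g5 = 0.

a=0, b=0, c=0, d=0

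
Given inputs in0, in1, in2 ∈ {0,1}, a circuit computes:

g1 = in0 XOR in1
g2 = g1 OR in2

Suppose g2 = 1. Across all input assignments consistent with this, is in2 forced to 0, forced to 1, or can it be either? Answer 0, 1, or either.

Both values of in2 occur among assignments with g2 = 1:
  in2=0: in0=0, in1=1, in2=0
  in2=1: in0=0, in1=0, in2=1

either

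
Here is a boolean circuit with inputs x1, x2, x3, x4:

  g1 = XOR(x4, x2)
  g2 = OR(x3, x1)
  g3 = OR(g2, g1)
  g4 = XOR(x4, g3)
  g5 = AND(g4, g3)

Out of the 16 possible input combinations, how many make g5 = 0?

g5 = AND(g4, g3) must be 0, so at least one of g4, g3 is 0.
Enumerating the 16 input combinations, 9 give g5 = 0 and 7 give g5 = 1.

9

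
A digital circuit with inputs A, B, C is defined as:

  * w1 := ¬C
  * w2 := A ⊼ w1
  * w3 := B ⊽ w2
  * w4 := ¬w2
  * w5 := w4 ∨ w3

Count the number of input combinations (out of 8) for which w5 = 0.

6

w5 = w4 ∨ w3 must be 0, so both w4 = 0 and w3 = 0.
w4 = ¬w2 must be 0, so w2 = 1.
w3 = B ⊽ w2 must be 0, so at least one of B, w2 is 1.
Satisfying assignments:
  A=0, B=0, C=0
  A=0, B=0, C=1
  A=0, B=1, C=0
  A=0, B=1, C=1
  A=1, B=0, C=1
  A=1, B=1, C=1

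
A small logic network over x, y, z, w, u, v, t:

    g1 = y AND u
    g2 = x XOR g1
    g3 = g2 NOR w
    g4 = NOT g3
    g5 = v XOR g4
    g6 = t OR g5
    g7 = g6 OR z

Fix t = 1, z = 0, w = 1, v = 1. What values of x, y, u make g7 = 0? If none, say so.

With t = 1, z = 0, w = 1, v = 1 fixed, none of the 8 settings of x, y, u give g7 = 0.
For example, with x=1, y=0, u=1:
g1 = y AND u = 0 AND 1 = 0
g2 = x XOR g1 = 1 XOR 0 = 1
g3 = g2 NOR w = 1 NOR 1 = 0
g4 = NOT g3 = NOT 0 = 1
g5 = v XOR g4 = 1 XOR 1 = 0
g6 = t OR g5 = 1 OR 0 = 1
g7 = g6 OR z = 1 OR 0 = 1
giving g7 = 1 ≠ 0.

no solution exists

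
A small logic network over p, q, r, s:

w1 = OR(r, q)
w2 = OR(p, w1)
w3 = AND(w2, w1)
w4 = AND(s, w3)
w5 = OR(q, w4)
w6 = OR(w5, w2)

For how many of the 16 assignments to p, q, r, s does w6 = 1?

14

w6 = OR(w5, w2) must be 1, so at least one of w5, w2 is 1.
Enumerating the 16 input combinations, 14 give w6 = 1 and 2 give w6 = 0.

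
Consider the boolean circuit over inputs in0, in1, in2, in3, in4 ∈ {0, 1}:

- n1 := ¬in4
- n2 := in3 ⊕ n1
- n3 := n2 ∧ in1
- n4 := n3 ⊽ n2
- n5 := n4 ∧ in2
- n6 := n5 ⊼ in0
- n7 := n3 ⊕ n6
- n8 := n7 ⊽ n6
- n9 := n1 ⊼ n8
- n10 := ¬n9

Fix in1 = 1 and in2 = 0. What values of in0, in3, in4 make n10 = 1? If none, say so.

With in1 = 1 and in2 = 0 fixed, none of the 8 settings of in0, in3, in4 give n10 = 1.
For example, with in0=1, in3=0, in4=1:
n1 = ¬in4 = ¬1 = 0
n2 = in3 ⊕ n1 = 0 ⊕ 0 = 0
n3 = n2 ∧ in1 = 0 ∧ 1 = 0
n4 = n3 ⊽ n2 = 0 ⊽ 0 = 1
n5 = n4 ∧ in2 = 1 ∧ 0 = 0
n6 = n5 ⊼ in0 = 0 ⊼ 1 = 1
n7 = n3 ⊕ n6 = 0 ⊕ 1 = 1
n8 = n7 ⊽ n6 = 1 ⊽ 1 = 0
n9 = n1 ⊼ n8 = 0 ⊼ 0 = 1
n10 = ¬n9 = ¬1 = 0
giving n10 = 0 ≠ 1.

no solution exists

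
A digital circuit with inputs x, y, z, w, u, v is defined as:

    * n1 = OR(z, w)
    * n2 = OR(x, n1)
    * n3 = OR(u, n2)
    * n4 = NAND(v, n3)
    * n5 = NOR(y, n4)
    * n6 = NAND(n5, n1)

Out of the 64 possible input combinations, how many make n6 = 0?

12

n6 = NAND(n5, n1) must be 0, so both n5 = 1 and n1 = 1.
Enumerating the 64 input combinations, 12 give n6 = 0 and 52 give n6 = 1.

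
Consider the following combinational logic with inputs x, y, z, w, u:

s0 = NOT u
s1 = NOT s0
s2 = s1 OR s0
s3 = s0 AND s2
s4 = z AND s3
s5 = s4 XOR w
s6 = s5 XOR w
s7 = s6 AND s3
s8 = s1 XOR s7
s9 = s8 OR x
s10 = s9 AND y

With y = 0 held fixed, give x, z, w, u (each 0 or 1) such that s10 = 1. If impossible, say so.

no solution exists

With y = 0 fixed, none of the 16 settings of x, z, w, u give s10 = 1.
For example, with x=0, z=0, w=0, u=1:
s0 = NOT u = NOT 1 = 0
s1 = NOT s0 = NOT 0 = 1
s2 = s1 OR s0 = 1 OR 0 = 1
s3 = s0 AND s2 = 0 AND 1 = 0
s4 = z AND s3 = 0 AND 0 = 0
s5 = s4 XOR w = 0 XOR 0 = 0
s6 = s5 XOR w = 0 XOR 0 = 0
s7 = s6 AND s3 = 0 AND 0 = 0
s8 = s1 XOR s7 = 1 XOR 0 = 1
s9 = s8 OR x = 1 OR 0 = 1
s10 = s9 AND y = 1 AND 0 = 0
giving s10 = 0 ≠ 1.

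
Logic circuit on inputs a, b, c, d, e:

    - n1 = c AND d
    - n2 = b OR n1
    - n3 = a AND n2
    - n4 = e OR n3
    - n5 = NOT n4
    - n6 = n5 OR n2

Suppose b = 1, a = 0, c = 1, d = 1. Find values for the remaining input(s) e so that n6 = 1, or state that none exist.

Check with b = 1, a = 0, c = 1, d = 1 and e=1:
n1 = c AND d = 1 AND 1 = 1
n2 = b OR n1 = 1 OR 1 = 1
n3 = a AND n2 = 0 AND 1 = 0
n4 = e OR n3 = 1 OR 0 = 1
n5 = NOT n4 = NOT 1 = 0
n6 = n5 OR n2 = 0 OR 1 = 1
So n6 = 1.

e=1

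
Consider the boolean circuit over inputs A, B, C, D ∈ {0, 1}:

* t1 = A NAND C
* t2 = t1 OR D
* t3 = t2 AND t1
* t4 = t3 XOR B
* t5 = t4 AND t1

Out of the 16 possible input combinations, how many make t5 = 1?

t5 = t4 AND t1 must be 1, so both t4 = 1 and t1 = 1.
t4 = t3 XOR B must be 1, so t3 and B differ.
t1 = A NAND C must be 1, so at least one of A, C is 0.
Satisfying assignments:
  A=0, B=0, C=0, D=0
  A=0, B=0, C=0, D=1
  A=0, B=0, C=1, D=0
  A=0, B=0, C=1, D=1
  A=1, B=0, C=0, D=0
  A=1, B=0, C=0, D=1

6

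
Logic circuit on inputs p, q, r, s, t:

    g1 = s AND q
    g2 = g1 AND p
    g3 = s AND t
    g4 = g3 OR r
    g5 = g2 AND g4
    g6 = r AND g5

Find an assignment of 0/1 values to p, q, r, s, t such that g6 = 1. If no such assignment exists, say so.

g6 = r AND g5 must be 1, so both r = 1 and g5 = 1.
g5 = g2 AND g4 must be 1, so both g2 = 1 and g4 = 1.
Check with p=1 q=1 r=1 s=1 t=0:
g1 = s AND q = 1 AND 1 = 1
g2 = g1 AND p = 1 AND 1 = 1
g3 = s AND t = 1 AND 0 = 0
g4 = g3 OR r = 0 OR 1 = 1
g5 = g2 AND g4 = 1 AND 1 = 1
g6 = r AND g5 = 1 AND 1 = 1
So g6 = 1 as required.

p=1 q=1 r=1 s=1 t=0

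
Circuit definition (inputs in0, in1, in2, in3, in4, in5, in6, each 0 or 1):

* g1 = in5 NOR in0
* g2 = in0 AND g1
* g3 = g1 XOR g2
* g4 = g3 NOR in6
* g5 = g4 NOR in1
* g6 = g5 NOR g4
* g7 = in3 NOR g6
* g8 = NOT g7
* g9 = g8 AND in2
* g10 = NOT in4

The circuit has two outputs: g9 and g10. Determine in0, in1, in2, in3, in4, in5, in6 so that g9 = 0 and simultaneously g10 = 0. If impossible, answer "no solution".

in0=0, in1=1, in2=0, in3=1, in4=1, in5=1, in6=0

Check with in0=0, in1=1, in2=0, in3=1, in4=1, in5=1, in6=0:
g1 = in5 NOR in0 = 1 NOR 0 = 0
g2 = in0 AND g1 = 0 AND 0 = 0
g3 = g1 XOR g2 = 0 XOR 0 = 0
g4 = g3 NOR in6 = 0 NOR 0 = 1
g5 = g4 NOR in1 = 1 NOR 1 = 0
g6 = g5 NOR g4 = 0 NOR 1 = 0
g7 = in3 NOR g6 = 1 NOR 0 = 0
g8 = NOT g7 = NOT 0 = 1
g9 = g8 AND in2 = 1 AND 0 = 0
g10 = NOT in4 = NOT 1 = 0
So g9 = 0 and g10 = 0.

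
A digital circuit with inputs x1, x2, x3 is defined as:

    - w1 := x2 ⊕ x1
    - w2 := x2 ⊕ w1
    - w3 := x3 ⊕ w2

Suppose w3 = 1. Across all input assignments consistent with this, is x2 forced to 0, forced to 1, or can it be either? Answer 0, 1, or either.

either

Both values of x2 occur among assignments with w3 = 1:
  x2=0: x1=0, x2=0, x3=1
  x2=1: x1=0, x2=1, x3=1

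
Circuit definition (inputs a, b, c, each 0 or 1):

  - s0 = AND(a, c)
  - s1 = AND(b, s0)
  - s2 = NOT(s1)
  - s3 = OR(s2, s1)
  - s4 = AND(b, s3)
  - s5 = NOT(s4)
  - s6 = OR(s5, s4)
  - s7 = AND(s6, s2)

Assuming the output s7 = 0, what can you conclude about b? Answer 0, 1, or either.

s7 = AND(s6, s2) must be 0, so at least one of s6, s2 is 0.
Every assignment with s7 = 0 has b = 1; there are 1 such assignment(s).
  a=1, b=1, c=1

1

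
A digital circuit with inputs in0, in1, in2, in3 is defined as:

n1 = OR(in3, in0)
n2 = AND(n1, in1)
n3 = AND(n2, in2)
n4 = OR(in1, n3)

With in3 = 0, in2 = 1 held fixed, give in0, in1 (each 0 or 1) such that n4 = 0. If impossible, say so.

in0=0, in1=0

n4 = OR(in1, n3) must be 0, so both in1 = 0 and n3 = 0.
n3 = AND(n2, in2) must be 0, so at least one of n2, in2 is 0.
Check with in3 = 0, in2 = 1 and in0=0, in1=0:
n1 = OR(in3, in0) = OR(0, 0) = 0
n2 = AND(n1, in1) = AND(0, 0) = 0
n3 = AND(n2, in2) = AND(0, 1) = 0
n4 = OR(in1, n3) = OR(0, 0) = 0
So n4 = 0.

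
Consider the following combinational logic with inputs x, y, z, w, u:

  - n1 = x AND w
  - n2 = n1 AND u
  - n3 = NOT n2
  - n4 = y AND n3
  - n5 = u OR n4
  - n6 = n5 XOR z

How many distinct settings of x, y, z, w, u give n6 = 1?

16

n6 = n5 XOR z must be 1, so n5 and z differ.
Enumerating the 32 input combinations, 16 give n6 = 1 and 16 give n6 = 0.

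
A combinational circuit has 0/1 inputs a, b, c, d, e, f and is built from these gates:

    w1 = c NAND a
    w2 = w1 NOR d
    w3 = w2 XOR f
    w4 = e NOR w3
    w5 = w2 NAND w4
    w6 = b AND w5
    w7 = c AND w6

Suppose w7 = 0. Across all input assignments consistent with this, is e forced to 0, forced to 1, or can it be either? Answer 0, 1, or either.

either

Both values of e occur among assignments with w7 = 0:
  e=0: a=0, b=0, c=0, d=0, e=0, f=0
  e=1: a=0, b=0, c=0, d=0, e=1, f=0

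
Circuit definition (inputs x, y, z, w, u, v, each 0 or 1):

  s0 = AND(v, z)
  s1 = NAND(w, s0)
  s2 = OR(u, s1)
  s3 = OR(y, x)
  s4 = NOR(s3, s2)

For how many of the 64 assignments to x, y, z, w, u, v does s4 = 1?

1

s4 = NOR(s3, s2) must be 1, so both s3 = 0 and s2 = 0.
s3 = OR(y, x) must be 0, so both y = 0 and x = 0.
Satisfying assignments:
  x=0, y=0, z=1, w=1, u=0, v=1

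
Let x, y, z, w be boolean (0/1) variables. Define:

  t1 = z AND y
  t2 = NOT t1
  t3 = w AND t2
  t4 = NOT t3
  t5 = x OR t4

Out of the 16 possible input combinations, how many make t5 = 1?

13

t5 = x OR t4 must be 1, so at least one of x, t4 is 1.
Enumerating the 16 input combinations, 13 give t5 = 1 and 3 give t5 = 0.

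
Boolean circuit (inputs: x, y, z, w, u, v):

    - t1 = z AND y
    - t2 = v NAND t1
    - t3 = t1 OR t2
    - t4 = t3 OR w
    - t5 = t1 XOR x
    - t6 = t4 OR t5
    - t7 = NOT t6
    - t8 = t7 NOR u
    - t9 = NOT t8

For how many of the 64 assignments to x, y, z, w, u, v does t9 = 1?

32

t9 = NOT t8 must be 1, so t8 = 0.
t8 = t7 NOR u must be 0, so at least one of t7, u is 1.
Enumerating the 64 input combinations, 32 give t9 = 1 and 32 give t9 = 0.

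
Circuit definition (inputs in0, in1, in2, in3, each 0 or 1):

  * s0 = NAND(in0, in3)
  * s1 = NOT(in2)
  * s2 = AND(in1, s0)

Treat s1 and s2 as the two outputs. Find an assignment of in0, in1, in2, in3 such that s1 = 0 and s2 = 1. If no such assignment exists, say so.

Check with in0=0, in1=1, in2=1, in3=0:
s0 = NAND(in0, in3) = NAND(0, 0) = 1
s1 = NOT(in2) = NOT 1 = 0
s2 = AND(in1, s0) = AND(1, 1) = 1
So s1 = 0 and s2 = 1.

in0=0, in1=1, in2=1, in3=0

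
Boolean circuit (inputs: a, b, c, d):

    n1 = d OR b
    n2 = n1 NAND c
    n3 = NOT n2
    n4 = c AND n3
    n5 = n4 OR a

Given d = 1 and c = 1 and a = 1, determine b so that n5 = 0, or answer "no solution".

With d = 1 and c = 1 and a = 1 fixed, none of the 2 settings of b give n5 = 0.
For example, with b=1:
n1 = d OR b = 1 OR 1 = 1
n2 = n1 NAND c = 1 NAND 1 = 0
n3 = NOT n2 = NOT 0 = 1
n4 = c AND n3 = 1 AND 1 = 1
n5 = n4 OR a = 1 OR 1 = 1
giving n5 = 1 ≠ 0.

no solution exists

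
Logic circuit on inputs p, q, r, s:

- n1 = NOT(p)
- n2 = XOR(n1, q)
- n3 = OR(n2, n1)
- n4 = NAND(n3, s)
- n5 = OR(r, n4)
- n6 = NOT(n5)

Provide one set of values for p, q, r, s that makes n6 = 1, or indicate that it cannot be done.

p=1, q=1, r=0, s=1

n6 = NOT(n5) must be 1, so n5 = 0.
Check with p=1, q=1, r=0, s=1:
n1 = NOT(p) = NOT 1 = 0
n2 = XOR(n1, q) = XOR(0, 1) = 1
n3 = OR(n2, n1) = OR(1, 0) = 1
n4 = NAND(n3, s) = NAND(1, 1) = 0
n5 = OR(r, n4) = OR(0, 0) = 0
n6 = NOT(n5) = NOT 0 = 1
So n6 = 1 as required.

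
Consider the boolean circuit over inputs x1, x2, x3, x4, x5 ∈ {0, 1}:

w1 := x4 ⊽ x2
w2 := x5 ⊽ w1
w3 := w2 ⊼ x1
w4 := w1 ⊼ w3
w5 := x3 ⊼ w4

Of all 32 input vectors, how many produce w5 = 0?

12

w5 = x3 ⊼ w4 must be 0, so both x3 = 1 and w4 = 1.
w4 = w1 ⊼ w3 must be 1, so at least one of w1, w3 is 0.
Enumerating the 32 input combinations, 12 give w5 = 0 and 20 give w5 = 1.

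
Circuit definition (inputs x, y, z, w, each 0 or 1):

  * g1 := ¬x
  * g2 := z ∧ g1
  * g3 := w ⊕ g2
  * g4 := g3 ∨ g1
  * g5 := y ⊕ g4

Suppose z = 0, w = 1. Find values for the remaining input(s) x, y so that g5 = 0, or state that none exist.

x=0 y=1

g5 = y ⊕ g4 must be 0, so y and g4 are equal.
Check with z = 0, w = 1 and x=0, y=1:
g1 = ¬x = ¬0 = 1
g2 = z ∧ g1 = 0 ∧ 1 = 0
g3 = w ⊕ g2 = 1 ⊕ 0 = 1
g4 = g3 ∨ g1 = 1 ∨ 1 = 1
g5 = y ⊕ g4 = 1 ⊕ 1 = 0
So g5 = 0.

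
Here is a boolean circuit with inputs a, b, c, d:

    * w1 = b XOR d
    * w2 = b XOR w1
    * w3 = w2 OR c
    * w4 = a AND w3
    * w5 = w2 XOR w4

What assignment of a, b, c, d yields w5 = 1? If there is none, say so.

a=1 b=1 c=1 d=0

w5 = w2 XOR w4 must be 1, so w2 and w4 differ.
Check with a=1 b=1 c=1 d=0:
w1 = b XOR d = 1 XOR 0 = 1
w2 = b XOR w1 = 1 XOR 1 = 0
w3 = w2 OR c = 0 OR 1 = 1
w4 = a AND w3 = 1 AND 1 = 1
w5 = w2 XOR w4 = 0 XOR 1 = 1
So w5 = 1 as required.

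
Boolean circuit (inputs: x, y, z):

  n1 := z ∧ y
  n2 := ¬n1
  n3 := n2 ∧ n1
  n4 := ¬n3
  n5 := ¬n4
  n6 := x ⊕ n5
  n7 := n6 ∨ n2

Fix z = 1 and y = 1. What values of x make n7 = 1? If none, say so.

n7 = n6 ∨ n2 must be 1, so at least one of n6, n2 is 1.
Check with z = 1 and y = 1 and x=1:
n1 = z ∧ y = 1 ∧ 1 = 1
n2 = ¬n1 = ¬1 = 0
n3 = n2 ∧ n1 = 0 ∧ 1 = 0
n4 = ¬n3 = ¬0 = 1
n5 = ¬n4 = ¬1 = 0
n6 = x ⊕ n5 = 1 ⊕ 0 = 1
n7 = n6 ∨ n2 = 1 ∨ 0 = 1
So n7 = 1.

x=1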